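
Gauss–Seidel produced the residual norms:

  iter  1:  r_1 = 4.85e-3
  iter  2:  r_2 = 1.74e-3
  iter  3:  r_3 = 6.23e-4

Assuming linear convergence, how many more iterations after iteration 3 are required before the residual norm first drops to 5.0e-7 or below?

Rate ρ ≈ r_3/r_2 = 6.23e-4/1.74e-3 = 0.3580.
After j more steps, r_{3+j} ≈ 6.23e-4·ρ^j; need ρ^j ≤ 5.0e-7/6.23e-4 = 0.000802568.
j ≥ ln(0.000802568)/ln(0.3580) = -7.1277/-1.02722 = 6.939.
So 7 more iterations are needed.

7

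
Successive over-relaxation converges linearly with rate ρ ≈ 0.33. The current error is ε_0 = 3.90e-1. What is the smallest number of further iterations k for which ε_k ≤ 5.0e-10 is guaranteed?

19

After k steps, ε_k ≈ 3.90e-1·0.33^k.
Need 0.33^k ≤ 5.0e-10/3.90e-1 = 1.28205e-09.
k ≥ ln(1.28205e-09)/ln(0.33) = -20.4748/-1.10866 = 18.468.
Smallest integer k = 19.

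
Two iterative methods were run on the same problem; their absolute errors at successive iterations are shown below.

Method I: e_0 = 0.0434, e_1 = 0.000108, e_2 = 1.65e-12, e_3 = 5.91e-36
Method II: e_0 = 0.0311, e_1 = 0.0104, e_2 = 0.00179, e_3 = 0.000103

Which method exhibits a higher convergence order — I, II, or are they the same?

I

Method I: p ≈ ln(5.91e-36/1.65e-12)/ln(1.65e-12/0.000108) ≈ 3.00.
Method II: p ≈ ln(0.000103/0.00179)/ln(0.00179/0.0104) ≈ 1.62.
Method I has the higher order (≈3.0 vs ≈1.6).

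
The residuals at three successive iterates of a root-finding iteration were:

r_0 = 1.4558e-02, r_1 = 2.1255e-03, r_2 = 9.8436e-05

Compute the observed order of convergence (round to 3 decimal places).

p ≈ ln(r_2/r_1) / ln(r_1/r_0)
  = ln(9.8436e-05/2.1255e-03) / ln(2.1255e-03/1.4558e-02)
  = ln(0.0463119) / ln(0.146002)
  = -3.072356 / -1.924135 ≈ 1.596747

1.597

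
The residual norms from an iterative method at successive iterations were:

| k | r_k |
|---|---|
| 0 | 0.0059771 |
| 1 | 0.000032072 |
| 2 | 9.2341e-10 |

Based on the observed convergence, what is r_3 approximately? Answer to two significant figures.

7.7e-19

First estimate the order: p ≈ ln(r_2/r_1) / ln(r_1/r_0) = ln(9.2341e-10/0.000032072)/ln(0.000032072/0.0059771) = ln(2.87918e-05)/ln(0.00536581) ≈ 2.0000.
Then r_3 ≈ r_2·(r_2/r_1)^p = 9.2341e-10·(2.87918e-05)^2.0000 = 9.2341e-10·8.28968e-10 ≈ 7.655e-19.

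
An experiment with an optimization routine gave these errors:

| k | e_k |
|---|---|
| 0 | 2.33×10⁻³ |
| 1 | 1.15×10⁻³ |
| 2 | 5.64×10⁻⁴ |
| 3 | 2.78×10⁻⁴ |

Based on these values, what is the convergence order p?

1

Consecutive ratios: e_3/e_2 = 2.78×10⁻⁴/5.64×10⁻⁴ = 0.492908, e_2/e_1 = 5.64×10⁻⁴/1.15×10⁻³ = 0.490435.
p ≈ ln(0.492908)/ln(0.490435) = -0.7074/-0.7125 ≈ 0.99.
So the convergence is linear (order 1).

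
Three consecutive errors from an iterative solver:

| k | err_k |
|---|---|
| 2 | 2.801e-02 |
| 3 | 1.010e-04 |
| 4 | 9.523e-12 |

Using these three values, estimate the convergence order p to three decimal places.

p ≈ ln(err_4/err_3) / ln(err_3/err_2)
  = ln(9.523e-12/1.010e-04) / ln(1.010e-04/2.801e-02)
  = ln(9.42871e-08) / ln(0.00360586)
  = -16.176921 / -5.625195 ≈ 2.875797

2.876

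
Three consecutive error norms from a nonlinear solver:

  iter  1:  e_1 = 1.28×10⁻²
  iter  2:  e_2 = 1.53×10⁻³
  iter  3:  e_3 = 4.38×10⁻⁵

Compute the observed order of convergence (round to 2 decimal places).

1.67

p ≈ ln(e_3/e_2) / ln(e_2/e_1)
  = ln(4.38×10⁻⁵/1.53×10⁻³) / ln(1.53×10⁻³/1.28×10⁻²)
  = ln(0.0286275) / ln(0.119531)
  = -3.55339 / -2.12418 ≈ 1.67283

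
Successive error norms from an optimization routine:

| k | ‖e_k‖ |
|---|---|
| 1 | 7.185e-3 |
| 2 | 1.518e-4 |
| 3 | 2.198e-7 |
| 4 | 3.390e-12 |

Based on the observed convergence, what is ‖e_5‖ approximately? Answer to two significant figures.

First estimate the order: p ≈ ln(‖e_4‖/‖e_3‖) / ln(‖e_3‖/‖e_2‖) = ln(3.390e-12/2.198e-7)/ln(2.198e-7/1.518e-4) = ln(1.54231e-05)/ln(0.00144796) ≈ 1.6948.
Then ‖e_5‖ ≈ ‖e_4‖·(‖e_4‖/‖e_3‖)^p = 3.390e-12·(1.54231e-05)^1.6948 = 3.390e-12·6.99702e-09 ≈ 2.372e-20.

2.4e-20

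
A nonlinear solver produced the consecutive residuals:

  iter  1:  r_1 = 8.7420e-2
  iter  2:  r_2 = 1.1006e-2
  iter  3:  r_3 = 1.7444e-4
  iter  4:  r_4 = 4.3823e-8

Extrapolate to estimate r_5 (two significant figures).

2.8e-15

First estimate the order: p ≈ ln(r_4/r_3) / ln(r_3/r_2) = ln(4.3823e-8/1.7444e-4)/ln(1.7444e-4/1.1006e-2) = ln(0.000251221)/ln(0.0158495) ≈ 2.0000.
Then r_5 ≈ r_4·(r_4/r_3)^p = 4.3823e-8·(0.000251221)^2.0000 = 4.3823e-8·6.3112e-08 ≈ 2.766e-15.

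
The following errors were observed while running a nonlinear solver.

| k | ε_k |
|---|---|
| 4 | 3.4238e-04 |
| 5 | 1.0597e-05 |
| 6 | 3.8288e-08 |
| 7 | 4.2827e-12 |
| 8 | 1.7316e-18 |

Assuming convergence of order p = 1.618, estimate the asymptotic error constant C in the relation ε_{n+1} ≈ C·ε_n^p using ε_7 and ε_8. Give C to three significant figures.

C ≈ ε_8 / ε_7^1.618
  = 1.7316e-18 / (4.2827e-12)^1.618
  = 1.7316e-18 / 4.03756e-19 ≈ 4.2887

4.29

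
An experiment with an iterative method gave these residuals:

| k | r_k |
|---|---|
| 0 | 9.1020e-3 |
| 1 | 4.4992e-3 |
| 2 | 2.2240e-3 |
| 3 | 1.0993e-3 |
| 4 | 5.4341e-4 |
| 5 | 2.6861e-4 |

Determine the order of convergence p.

Consecutive ratios: r_5/r_4 = 2.6861e-4/5.4341e-4 = 0.494304, r_4/r_3 = 5.4341e-4/1.0993e-3 = 0.494324.
p ≈ ln(0.494304)/ln(0.494324) = -0.7046/-0.7046 ≈ 1.00.
So the convergence is linear (order 1).

1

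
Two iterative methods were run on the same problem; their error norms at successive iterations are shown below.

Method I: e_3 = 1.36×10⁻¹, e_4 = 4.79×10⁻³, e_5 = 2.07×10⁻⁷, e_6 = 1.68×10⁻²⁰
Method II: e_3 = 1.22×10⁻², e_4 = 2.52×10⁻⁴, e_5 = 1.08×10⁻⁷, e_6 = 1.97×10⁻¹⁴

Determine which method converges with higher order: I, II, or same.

I

Method I: p ≈ ln(1.68×10⁻²⁰/2.07×10⁻⁷)/ln(2.07×10⁻⁷/4.79×10⁻³) ≈ 3.00.
Method II: p ≈ ln(1.97×10⁻¹⁴/1.08×10⁻⁷)/ln(1.08×10⁻⁷/2.52×10⁻⁴) ≈ 2.00.
Method I has the higher order (≈3.0 vs ≈2.0).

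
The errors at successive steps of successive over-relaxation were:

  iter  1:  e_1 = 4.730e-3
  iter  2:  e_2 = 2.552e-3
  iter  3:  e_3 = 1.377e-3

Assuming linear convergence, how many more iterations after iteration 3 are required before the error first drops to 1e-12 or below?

Rate ρ ≈ e_3/e_2 = 1.377e-3/2.552e-3 = 0.5396.
After j more steps, e_{3+j} ≈ 1.377e-3·ρ^j; need ρ^j ≤ 1e-12/1.377e-3 = 7.26216e-10.
j ≥ ln(7.26216e-10)/ln(0.5396) = -21.0432/-0.61693 = 34.110.
So 35 more iterations are needed.

35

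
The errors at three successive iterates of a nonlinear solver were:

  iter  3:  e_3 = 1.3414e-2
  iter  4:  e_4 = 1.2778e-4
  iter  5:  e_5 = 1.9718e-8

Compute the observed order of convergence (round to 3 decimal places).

1.886

p ≈ ln(e_5/e_4) / ln(e_4/e_3)
  = ln(1.9718e-8/1.2778e-4) / ln(1.2778e-4/1.3414e-2)
  = ln(0.000154312) / ln(0.00952587)
  = -8.776534 / -4.653744 ≈ 1.885908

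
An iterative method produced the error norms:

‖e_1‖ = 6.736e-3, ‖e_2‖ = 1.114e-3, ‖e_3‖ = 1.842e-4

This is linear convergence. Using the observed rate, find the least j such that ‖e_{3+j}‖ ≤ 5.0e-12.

Rate ρ ≈ ‖e_3‖/‖e_2‖ = 1.842e-4/1.114e-3 = 0.1654.
After j more steps, ‖e_{3+j}‖ ≈ 1.842e-4·ρ^j; need ρ^j ≤ 5.0e-12/1.842e-4 = 2.71444e-08.
j ≥ ln(2.71444e-08)/ln(0.1654) = -17.4221/-1.79939 = 9.682.
So 10 more iterations are needed.

10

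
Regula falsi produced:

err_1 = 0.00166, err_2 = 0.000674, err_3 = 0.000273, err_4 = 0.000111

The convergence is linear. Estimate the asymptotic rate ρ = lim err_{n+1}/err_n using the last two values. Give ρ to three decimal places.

0.407

ρ ≈ err_4/err_3 = 0.000111/0.000273 = 0.40659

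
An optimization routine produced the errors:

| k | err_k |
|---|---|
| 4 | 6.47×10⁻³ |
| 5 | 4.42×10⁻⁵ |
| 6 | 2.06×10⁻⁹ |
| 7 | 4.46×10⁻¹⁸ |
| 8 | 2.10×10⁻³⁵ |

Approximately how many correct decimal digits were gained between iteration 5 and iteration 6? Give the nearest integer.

Digits gained ≈ log₁₀(err_5/err_6) = log₁₀(4.42×10⁻⁵/2.06×10⁻⁹) = log₁₀(21456.3) ≈ 4.332.

4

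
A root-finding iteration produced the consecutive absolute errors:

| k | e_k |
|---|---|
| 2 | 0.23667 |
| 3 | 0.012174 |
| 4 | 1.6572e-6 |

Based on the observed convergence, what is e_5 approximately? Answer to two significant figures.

4.2e-18

First estimate the order: p ≈ ln(e_4/e_3) / ln(e_3/e_2) = ln(1.6572e-6/0.012174)/ln(0.012174/0.23667) = ln(0.000136126)/ln(0.0514387) ≈ 2.9999.
Then e_5 ≈ e_4·(e_4/e_3)^p = 1.6572e-6·(0.000136126)^2.9999 = 1.6572e-6·2.5247e-12 ≈ 4.184e-18.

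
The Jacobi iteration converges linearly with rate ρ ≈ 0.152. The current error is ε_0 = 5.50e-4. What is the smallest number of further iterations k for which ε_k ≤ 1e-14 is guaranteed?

14

After k steps, ε_k ≈ 5.50e-4·0.152^k.
Need 0.152^k ≤ 1e-14/5.50e-4 = 1.81818e-11.
k ≥ ln(1.81818e-11)/ln(0.152) = -24.7306/-1.88387 = 13.128.
Smallest integer k = 14.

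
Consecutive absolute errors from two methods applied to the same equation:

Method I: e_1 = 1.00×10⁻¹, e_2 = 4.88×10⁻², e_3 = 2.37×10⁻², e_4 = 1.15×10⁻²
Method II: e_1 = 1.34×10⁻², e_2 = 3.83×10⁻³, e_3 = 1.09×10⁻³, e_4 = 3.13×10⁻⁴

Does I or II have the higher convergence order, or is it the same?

same

Method I: p ≈ ln(1.15×10⁻²/2.37×10⁻²)/ln(2.37×10⁻²/4.88×10⁻²) ≈ 1.00.
Method II: p ≈ ln(3.13×10⁻⁴/1.09×10⁻³)/ln(1.09×10⁻³/3.83×10⁻³) ≈ 0.99.
Both orders ≈ 1.0 — effectively the same.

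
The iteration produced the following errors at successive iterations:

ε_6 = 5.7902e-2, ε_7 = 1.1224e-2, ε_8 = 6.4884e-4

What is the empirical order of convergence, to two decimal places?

1.74

p ≈ ln(ε_8/ε_7) / ln(ε_7/ε_6)
  = ln(6.4884e-4/1.1224e-2) / ln(1.1224e-2/5.7902e-2)
  = ln(0.0578083) / ln(0.193845)
  = -2.85062 / -1.64070 ≈ 1.73744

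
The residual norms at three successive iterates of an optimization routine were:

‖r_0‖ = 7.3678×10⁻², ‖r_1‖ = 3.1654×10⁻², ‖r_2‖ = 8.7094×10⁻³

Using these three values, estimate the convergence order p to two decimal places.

p ≈ ln(‖r_2‖/‖r_1‖) / ln(‖r_1‖/‖r_0‖)
  = ln(8.7094×10⁻³/3.1654×10⁻²) / ln(3.1654×10⁻²/7.3678×10⁻²)
  = ln(0.275144) / ln(0.429626)
  = -1.29046 / -0.84484 ≈ 1.52746

1.53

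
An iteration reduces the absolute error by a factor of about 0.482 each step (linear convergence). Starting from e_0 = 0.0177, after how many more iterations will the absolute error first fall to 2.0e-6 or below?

13

After k steps, e_k ≈ 0.0177·0.482^k.
Need 0.482^k ≤ 2.0e-6/0.0177 = 0.000112994.
k ≥ ln(0.000112994)/ln(0.482) = -9.0882/-0.72981 = 12.453.
Smallest integer k = 13.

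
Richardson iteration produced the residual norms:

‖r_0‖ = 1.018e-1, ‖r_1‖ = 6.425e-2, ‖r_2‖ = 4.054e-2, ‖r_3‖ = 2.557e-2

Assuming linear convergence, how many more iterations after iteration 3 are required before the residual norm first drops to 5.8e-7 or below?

Rate ρ ≈ ‖r_3‖/‖r_2‖ = 2.557e-2/4.054e-2 = 0.6307.
After j more steps, ‖r_{3+j}‖ ≈ 2.557e-2·ρ^j; need ρ^j ≤ 5.8e-7/2.557e-2 = 2.26828e-05.
j ≥ ln(2.26828e-05)/ln(0.6307) = -10.6939/-0.46092 = 23.201.
So 24 more iterations are needed.

24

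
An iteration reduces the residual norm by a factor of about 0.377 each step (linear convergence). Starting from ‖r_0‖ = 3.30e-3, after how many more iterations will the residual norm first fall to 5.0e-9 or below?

After k steps, ‖r_k‖ ≈ 3.30e-3·0.377^k.
Need 0.377^k ≤ 5.0e-9/3.30e-3 = 1.51515e-06.
k ≥ ln(1.51515e-06)/ln(0.377) = -13.4000/-0.97551 = 13.736.
Smallest integer k = 14.

14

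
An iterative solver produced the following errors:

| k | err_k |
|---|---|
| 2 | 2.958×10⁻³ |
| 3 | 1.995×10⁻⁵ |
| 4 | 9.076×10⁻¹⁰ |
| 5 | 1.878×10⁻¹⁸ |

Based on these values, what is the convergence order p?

Consecutive ratios: err_5/err_4 = 1.878×10⁻¹⁸/9.076×10⁻¹⁰ = 2.06919e-09, err_4/err_3 = 9.076×10⁻¹⁰/1.995×10⁻⁵ = 4.54937e-05.
p ≈ ln(2.06919e-09)/ln(4.54937e-05) = -19.9961/-9.9979 ≈ 2.00.
So the convergence is quadratic (order 2).

2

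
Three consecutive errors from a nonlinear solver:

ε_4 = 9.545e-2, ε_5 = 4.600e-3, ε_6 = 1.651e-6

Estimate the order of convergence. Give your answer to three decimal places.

2.616

p ≈ ln(ε_6/ε_5) / ln(ε_5/ε_4)
  = ln(1.651e-6/4.600e-3) / ln(4.600e-3/9.545e-2)
  = ln(0.000358913) / ln(0.0481928)
  = -7.932431 / -3.032546 ≈ 2.615766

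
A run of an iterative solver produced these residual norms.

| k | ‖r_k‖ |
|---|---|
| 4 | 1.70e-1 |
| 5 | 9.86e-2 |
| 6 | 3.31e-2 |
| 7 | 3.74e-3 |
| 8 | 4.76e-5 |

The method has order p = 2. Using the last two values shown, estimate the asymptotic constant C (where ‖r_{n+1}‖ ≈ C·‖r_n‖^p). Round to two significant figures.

3.4

C ≈ ‖r_8‖ / ‖r_7‖^2
  = 4.76e-5 / (3.74e-3)^2
  = 4.76e-5 / 1.39876e-05 ≈ 3.403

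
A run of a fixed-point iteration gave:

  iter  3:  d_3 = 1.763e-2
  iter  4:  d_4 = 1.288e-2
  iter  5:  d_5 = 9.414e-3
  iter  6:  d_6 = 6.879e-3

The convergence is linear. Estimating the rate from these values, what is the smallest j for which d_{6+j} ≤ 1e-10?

58

Rate ρ ≈ d_6/d_5 = 6.879e-3/9.414e-3 = 0.7307.
After j more steps, d_{6+j} ≈ 6.879e-3·ρ^j; need ρ^j ≤ 1e-10/6.879e-3 = 1.4537e-08.
j ≥ ln(1.4537e-08)/ln(0.7307) = -18.0466/-0.31375 = 57.519.
So 58 more iterations are needed.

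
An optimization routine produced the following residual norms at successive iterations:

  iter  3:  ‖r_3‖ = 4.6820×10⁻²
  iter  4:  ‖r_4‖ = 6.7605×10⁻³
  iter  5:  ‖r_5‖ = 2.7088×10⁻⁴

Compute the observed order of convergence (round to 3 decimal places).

1.662

p ≈ ln(‖r_5‖/‖r_4‖) / ln(‖r_4‖/‖r_3‖)
  = ln(2.7088×10⁻⁴/6.7605×10⁻³) / ln(6.7605×10⁻³/4.6820×10⁻²)
  = ln(0.040068) / ln(0.144393)
  = -3.217177 / -1.935217 ≈ 1.662437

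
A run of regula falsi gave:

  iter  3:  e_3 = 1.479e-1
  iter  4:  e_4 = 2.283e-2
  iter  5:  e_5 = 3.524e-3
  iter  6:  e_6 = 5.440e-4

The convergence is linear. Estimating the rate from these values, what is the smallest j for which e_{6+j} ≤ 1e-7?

Rate ρ ≈ e_6/e_5 = 5.440e-4/3.524e-3 = 0.1544.
After j more steps, e_{6+j} ≈ 5.440e-4·ρ^j; need ρ^j ≤ 1e-7/5.440e-4 = 0.000183824.
j ≥ ln(0.000183824)/ln(0.1544) = -8.6015/-1.86821 = 4.604.
So 5 more iterations are needed.

5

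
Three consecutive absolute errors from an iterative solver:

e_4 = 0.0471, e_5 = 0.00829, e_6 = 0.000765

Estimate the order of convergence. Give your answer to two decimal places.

1.37

p ≈ ln(e_6/e_5) / ln(e_5/e_4)
  = ln(0.000765/0.00829) / ln(0.00829/0.0471)
  = ln(0.0922799) / ln(0.176008)
  = -2.38293 / -1.73723 ≈ 1.37168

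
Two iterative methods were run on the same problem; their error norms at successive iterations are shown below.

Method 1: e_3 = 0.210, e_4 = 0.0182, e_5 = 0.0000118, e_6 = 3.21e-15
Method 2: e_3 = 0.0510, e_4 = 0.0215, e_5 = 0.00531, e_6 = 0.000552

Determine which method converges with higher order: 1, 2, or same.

1

Method 1: p ≈ ln(3.21e-15/0.0000118)/ln(0.0000118/0.0182) ≈ 3.00.
Method 2: p ≈ ln(0.000552/0.00531)/ln(0.00531/0.0215) ≈ 1.62.
Method 1 has the higher order (≈3.0 vs ≈1.6).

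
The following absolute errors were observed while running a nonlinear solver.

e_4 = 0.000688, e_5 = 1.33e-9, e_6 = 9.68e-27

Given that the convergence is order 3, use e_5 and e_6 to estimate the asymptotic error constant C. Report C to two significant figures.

C ≈ e_6 / e_5^3
  = 9.68e-27 / (1.33e-9)^3
  = 9.68e-27 / 2.35264e-27 ≈ 4.1145

4.1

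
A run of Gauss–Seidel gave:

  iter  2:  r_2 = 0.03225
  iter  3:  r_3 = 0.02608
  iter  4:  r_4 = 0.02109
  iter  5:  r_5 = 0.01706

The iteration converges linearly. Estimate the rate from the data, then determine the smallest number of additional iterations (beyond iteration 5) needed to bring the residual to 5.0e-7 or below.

Rate ρ ≈ r_5/r_4 = 0.01706/0.02109 = 0.8089.
After j more steps, r_{5+j} ≈ 0.01706·ρ^j; need ρ^j ≤ 5.0e-7/0.01706 = 2.93083e-05.
j ≥ ln(2.93083e-05)/ln(0.8089) = -10.4376/-0.21208 = 49.215.
So 50 more iterations are needed.

50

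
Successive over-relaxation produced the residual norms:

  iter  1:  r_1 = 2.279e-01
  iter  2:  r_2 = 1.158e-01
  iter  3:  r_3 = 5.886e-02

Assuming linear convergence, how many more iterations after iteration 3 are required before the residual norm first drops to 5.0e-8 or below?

Rate ρ ≈ r_3/r_2 = 5.886e-02/1.158e-01 = 0.5083.
After j more steps, r_{3+j} ≈ 5.886e-02·ρ^j; need ρ^j ≤ 5.0e-8/5.886e-02 = 8.49473e-07.
j ≥ ln(8.49473e-07)/ln(0.5083) = -13.9786/-0.67668 = 20.658.
So 21 more iterations are needed.

21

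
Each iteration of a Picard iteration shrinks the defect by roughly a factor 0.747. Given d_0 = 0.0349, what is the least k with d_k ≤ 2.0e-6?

After k steps, d_k ≈ 0.0349·0.747^k.
Need 0.747^k ≤ 2.0e-6/0.0349 = 5.73066e-05.
k ≥ ln(5.73066e-05)/ln(0.747) = -9.7671/-0.29169 = 33.485.
Smallest integer k = 34.

34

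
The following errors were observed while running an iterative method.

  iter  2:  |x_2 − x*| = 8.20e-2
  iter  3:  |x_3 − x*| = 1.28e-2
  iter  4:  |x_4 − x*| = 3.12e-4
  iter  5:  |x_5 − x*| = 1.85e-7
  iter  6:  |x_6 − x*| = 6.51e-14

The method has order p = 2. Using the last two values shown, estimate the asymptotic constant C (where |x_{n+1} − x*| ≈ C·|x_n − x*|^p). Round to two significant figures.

C ≈ |x_6 − x*| / |x_5 − x*|^2
  = 6.51e-14 / (1.85e-7)^2
  = 6.51e-14 / 3.4225e-14 ≈ 1.9021

1.9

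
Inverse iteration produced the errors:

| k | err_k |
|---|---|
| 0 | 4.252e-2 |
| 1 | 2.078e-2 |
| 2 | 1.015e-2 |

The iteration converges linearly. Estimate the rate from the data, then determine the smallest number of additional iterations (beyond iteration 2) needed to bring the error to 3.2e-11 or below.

Rate ρ ≈ err_2/err_1 = 1.015e-2/2.078e-2 = 0.4885.
After j more steps, err_{2+j} ≈ 1.015e-2·ρ^j; need ρ^j ≤ 3.2e-11/1.015e-2 = 3.15271e-09.
j ≥ ln(3.15271e-09)/ln(0.4885) = -19.5750/-0.71642 = 27.323.
So 28 more iterations are needed.

28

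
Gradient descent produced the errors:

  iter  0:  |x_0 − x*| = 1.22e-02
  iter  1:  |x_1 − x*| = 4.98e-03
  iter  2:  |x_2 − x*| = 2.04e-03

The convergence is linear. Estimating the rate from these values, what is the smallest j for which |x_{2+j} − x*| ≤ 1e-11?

Rate ρ ≈ |x_2 − x*|/|x_1 − x*| = 2.04e-03/4.98e-03 = 0.4096.
After j more steps, |x_{2+j} − x*| ≈ 2.04e-03·ρ^j; need ρ^j ≤ 1e-11/2.04e-03 = 4.90196e-09.
j ≥ ln(4.90196e-09)/ln(0.4096) = -19.1336/-0.89257 = 21.437.
So 22 more iterations are needed.

22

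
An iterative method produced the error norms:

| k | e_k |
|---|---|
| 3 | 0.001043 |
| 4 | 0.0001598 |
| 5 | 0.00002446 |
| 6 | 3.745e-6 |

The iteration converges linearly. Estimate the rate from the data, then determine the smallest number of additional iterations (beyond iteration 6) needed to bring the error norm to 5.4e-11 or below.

6

Rate ρ ≈ e_6/e_5 = 3.745e-6/0.00002446 = 0.1531.
After j more steps, e_{6+j} ≈ 3.745e-6·ρ^j; need ρ^j ≤ 5.4e-11/3.745e-6 = 1.44192e-05.
j ≥ ln(1.44192e-05)/ln(0.1531) = -11.1469/-1.87666 = 5.940.
So 6 more iterations are needed.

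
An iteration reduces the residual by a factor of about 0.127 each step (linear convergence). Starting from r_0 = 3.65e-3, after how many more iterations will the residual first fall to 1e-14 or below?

After k steps, r_k ≈ 3.65e-3·0.127^k.
Need 0.127^k ≤ 1e-14/3.65e-3 = 2.73973e-12.
k ≥ ln(2.73973e-12)/ln(0.127) = -26.6232/-2.06357 = 12.902.
Smallest integer k = 13.

13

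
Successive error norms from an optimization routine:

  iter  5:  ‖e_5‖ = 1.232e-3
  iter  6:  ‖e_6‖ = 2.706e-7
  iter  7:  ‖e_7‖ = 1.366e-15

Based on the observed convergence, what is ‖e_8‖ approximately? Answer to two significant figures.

First estimate the order: p ≈ ln(‖e_7‖/‖e_6‖) / ln(‖e_6‖/‖e_5‖) = ln(1.366e-15/2.706e-7)/ln(2.706e-7/1.232e-3) = ln(5.04804e-09)/ln(0.000219643) ≈ 2.2680.
Then ‖e_8‖ ≈ ‖e_7‖·(‖e_7‖/‖e_6‖)^p = 1.366e-15·(5.04804e-09)^2.2680 = 1.366e-15·1.52294e-19 ≈ 2.08e-34.

2.1e-34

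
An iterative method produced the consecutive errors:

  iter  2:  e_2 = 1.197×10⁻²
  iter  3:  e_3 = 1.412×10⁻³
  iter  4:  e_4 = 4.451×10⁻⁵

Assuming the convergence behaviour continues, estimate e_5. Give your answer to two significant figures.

1.7e-7

First estimate the order: p ≈ ln(e_4/e_3) / ln(e_3/e_2) = ln(4.451×10⁻⁵/1.412×10⁻³)/ln(1.412×10⁻³/1.197×10⁻²) = ln(0.0315227)/ln(0.117962) ≈ 1.6174.
Then e_5 ≈ e_4·(e_4/e_3)^p = 4.451×10⁻⁵·(0.0315227)^1.6174 = 4.451×10⁻⁵·0.0037297 ≈ 1.66e-07.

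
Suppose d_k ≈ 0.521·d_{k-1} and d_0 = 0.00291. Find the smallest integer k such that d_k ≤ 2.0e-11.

After k steps, d_k ≈ 0.00291·0.521^k.
Need 0.521^k ≤ 2.0e-11/0.00291 = 6.87285e-09.
k ≥ ln(6.87285e-09)/ln(0.521) = -18.7957/-0.65201 = 28.827.
Smallest integer k = 29.

29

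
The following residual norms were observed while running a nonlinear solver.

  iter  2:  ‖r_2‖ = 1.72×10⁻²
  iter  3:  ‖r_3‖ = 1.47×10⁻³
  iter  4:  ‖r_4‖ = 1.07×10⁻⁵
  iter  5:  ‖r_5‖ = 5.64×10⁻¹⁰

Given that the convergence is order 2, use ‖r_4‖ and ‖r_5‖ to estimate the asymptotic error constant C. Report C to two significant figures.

C ≈ ‖r_5‖ / ‖r_4‖^2
  = 5.64×10⁻¹⁰ / (1.07×10⁻⁵)^2
  = 5.64×10⁻¹⁰ / 1.1449e-10 ≈ 4.9262

4.9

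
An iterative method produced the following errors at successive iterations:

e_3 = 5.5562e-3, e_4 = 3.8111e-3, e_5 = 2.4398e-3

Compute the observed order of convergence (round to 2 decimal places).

p ≈ ln(e_5/e_4) / ln(e_4/e_3)
  = ln(2.4398e-3/3.8111e-3) / ln(3.8111e-3/5.5562e-3)
  = ln(0.640183) / ln(0.685918)
  = -0.44600 / -0.37700 ≈ 1.18302

1.18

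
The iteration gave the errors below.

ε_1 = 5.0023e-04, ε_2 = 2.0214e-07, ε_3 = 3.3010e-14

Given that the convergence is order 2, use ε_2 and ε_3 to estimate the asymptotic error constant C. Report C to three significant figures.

0.808

C ≈ ε_3 / ε_2^2
  = 3.3010e-14 / (2.0214e-07)^2
  = 3.3010e-14 / 4.08606e-14 ≈ 0.80787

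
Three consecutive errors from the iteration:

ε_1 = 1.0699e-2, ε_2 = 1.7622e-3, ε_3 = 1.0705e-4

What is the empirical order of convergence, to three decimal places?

p ≈ ln(ε_3/ε_2) / ln(ε_2/ε_1)
  = ln(1.0705e-4/1.7622e-3) / ln(1.7622e-3/1.0699e-2)
  = ln(0.0607479) / ln(0.164707)
  = -2.801023 / -1.803587 ≈ 1.553029

1.553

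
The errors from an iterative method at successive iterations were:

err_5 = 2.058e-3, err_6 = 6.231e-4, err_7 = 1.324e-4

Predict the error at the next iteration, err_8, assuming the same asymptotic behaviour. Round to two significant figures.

1.8e-5

First estimate the order: p ≈ ln(err_7/err_6) / ln(err_6/err_5) = ln(1.324e-4/6.231e-4)/ln(6.231e-4/2.058e-3) = ln(0.212486)/ln(0.30277) ≈ 1.2964.
Then err_8 ≈ err_7·(err_7/err_6)^p = 1.324e-4·(0.212486)^1.2964 = 1.324e-4·0.134261 ≈ 1.778e-05.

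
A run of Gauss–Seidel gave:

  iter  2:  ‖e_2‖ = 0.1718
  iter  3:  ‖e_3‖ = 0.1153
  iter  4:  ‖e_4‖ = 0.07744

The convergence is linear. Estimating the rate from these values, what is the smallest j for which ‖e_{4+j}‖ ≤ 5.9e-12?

59

Rate ρ ≈ ‖e_4‖/‖e_3‖ = 0.07744/0.1153 = 0.6716.
After j more steps, ‖e_{4+j}‖ ≈ 0.07744·ρ^j; need ρ^j ≤ 5.9e-12/0.07744 = 7.6188e-11.
j ≥ ln(7.6188e-11)/ln(0.6716) = -23.2978/-0.39809 = 58.524.
So 59 more iterations are needed.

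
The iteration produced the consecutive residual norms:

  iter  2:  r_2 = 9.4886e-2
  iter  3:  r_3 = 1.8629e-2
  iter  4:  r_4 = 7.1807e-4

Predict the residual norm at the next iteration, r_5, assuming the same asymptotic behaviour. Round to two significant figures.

First estimate the order: p ≈ ln(r_4/r_3) / ln(r_3/r_2) = ln(7.1807e-4/1.8629e-2)/ln(1.8629e-2/9.4886e-2) = ln(0.0385458)/ln(0.19633) ≈ 2.0000.
Then r_5 ≈ r_4·(r_4/r_3)^p = 7.1807e-4·(0.0385458)^2.0000 = 7.1807e-4·0.00148578 ≈ 1.067e-06.

1.1e-6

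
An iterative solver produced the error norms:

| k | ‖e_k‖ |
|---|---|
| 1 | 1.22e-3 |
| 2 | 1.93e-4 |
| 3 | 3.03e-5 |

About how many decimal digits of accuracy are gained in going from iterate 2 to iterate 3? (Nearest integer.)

Digits gained ≈ log₁₀(‖e_2‖/‖e_3‖) = log₁₀(1.93e-4/3.03e-5) = log₁₀(6.36964) ≈ 0.804.

1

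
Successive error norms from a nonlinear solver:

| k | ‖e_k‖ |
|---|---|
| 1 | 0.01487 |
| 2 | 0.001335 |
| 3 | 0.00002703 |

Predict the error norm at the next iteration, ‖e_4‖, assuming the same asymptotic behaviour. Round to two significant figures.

4.9e-8

First estimate the order: p ≈ ln(‖e_3‖/‖e_2‖) / ln(‖e_2‖/‖e_1‖) = ln(0.00002703/0.001335)/ln(0.001335/0.01487) = ln(0.0202472)/ln(0.0897781) ≈ 1.6179.
Then ‖e_4‖ ≈ ‖e_3‖·(‖e_3‖/‖e_2‖)^p = 0.00002703·(0.0202472)^1.6179 = 0.00002703·0.00181915 ≈ 4.917e-08.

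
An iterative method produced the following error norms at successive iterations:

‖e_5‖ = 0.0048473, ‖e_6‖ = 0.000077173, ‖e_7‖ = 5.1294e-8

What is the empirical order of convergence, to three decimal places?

p ≈ ln(‖e_7‖/‖e_6‖) / ln(‖e_6‖/‖e_5‖)
  = ln(5.1294e-8/0.000077173) / ln(0.000077173/0.0048473)
  = ln(0.000664663) / ln(0.0159208)
  = -7.316230 / -4.140129 ≈ 1.767150

1.767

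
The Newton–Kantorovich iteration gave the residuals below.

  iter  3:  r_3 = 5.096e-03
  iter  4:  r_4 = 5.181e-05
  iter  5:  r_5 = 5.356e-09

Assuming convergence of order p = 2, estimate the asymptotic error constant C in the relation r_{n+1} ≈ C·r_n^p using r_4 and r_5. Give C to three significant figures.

2.00

C ≈ r_5 / r_4^2
  = 5.356e-09 / (5.181e-05)^2
  = 5.356e-09 / 2.68428e-09 ≈ 1.9953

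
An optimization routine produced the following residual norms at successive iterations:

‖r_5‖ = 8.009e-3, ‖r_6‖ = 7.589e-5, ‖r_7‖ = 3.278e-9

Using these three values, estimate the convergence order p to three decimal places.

2.157

p ≈ ln(‖r_7‖/‖r_6‖) / ln(‖r_6‖/‖r_5‖)
  = ln(3.278e-9/7.589e-5) / ln(7.589e-5/8.009e-3)
  = ln(4.31941e-05) / ln(0.00947559)
  = -10.049807 / -4.659036 ≈ 2.157057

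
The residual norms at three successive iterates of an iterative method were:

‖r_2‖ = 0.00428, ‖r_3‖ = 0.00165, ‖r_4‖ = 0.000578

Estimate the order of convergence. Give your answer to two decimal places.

1.10

p ≈ ln(‖r_4‖/‖r_3‖) / ln(‖r_3‖/‖r_2‖)
  = ln(0.000578/0.00165) / ln(0.00165/0.00428)
  = ln(0.350303) / ln(0.385514)
  = -1.04896 / -0.95318 ≈ 1.10048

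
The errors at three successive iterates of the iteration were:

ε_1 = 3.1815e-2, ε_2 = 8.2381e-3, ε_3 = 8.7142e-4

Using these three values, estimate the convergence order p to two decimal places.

1.66

p ≈ ln(ε_3/ε_2) / ln(ε_2/ε_1)
  = ln(8.7142e-4/8.2381e-3) / ln(8.2381e-3/3.1815e-2)
  = ln(0.105779) / ln(0.258938)
  = -2.24640 / -1.35117 ≈ 1.66256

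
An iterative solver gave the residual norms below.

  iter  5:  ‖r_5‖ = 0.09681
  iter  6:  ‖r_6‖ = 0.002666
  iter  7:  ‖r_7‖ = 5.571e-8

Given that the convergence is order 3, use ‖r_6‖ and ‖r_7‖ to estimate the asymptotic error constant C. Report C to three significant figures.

C ≈ ‖r_7‖ / ‖r_6‖^3
  = 5.571e-8 / (0.002666)^3
  = 5.571e-8 / 1.89487e-08 ≈ 2.94

2.94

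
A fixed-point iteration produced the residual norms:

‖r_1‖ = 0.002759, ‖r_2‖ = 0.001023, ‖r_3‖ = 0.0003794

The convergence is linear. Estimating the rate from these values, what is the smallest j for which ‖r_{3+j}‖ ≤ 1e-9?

Rate ρ ≈ ‖r_3‖/‖r_2‖ = 0.0003794/0.001023 = 0.3709.
After j more steps, ‖r_{3+j}‖ ≈ 0.0003794·ρ^j; need ρ^j ≤ 1e-9/0.0003794 = 2.63574e-06.
j ≥ ln(2.63574e-06)/ln(0.3709) = -12.8463/-0.99182 = 12.952.
So 13 more iterations are needed.

13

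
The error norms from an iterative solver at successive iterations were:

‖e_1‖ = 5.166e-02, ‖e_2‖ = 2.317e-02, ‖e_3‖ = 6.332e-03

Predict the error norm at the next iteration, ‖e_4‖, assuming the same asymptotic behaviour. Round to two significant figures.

7.8e-4

First estimate the order: p ≈ ln(‖e_3‖/‖e_2‖) / ln(‖e_2‖/‖e_1‖) = ln(6.332e-03/2.317e-02)/ln(2.317e-02/5.166e-02) = ln(0.273284)/ln(0.448509) ≈ 1.6179.
Then ‖e_4‖ ≈ ‖e_3‖·(‖e_3‖/‖e_2‖)^p = 6.332e-03·(0.273284)^1.6179 = 6.332e-03·0.122602 ≈ 0.0007763.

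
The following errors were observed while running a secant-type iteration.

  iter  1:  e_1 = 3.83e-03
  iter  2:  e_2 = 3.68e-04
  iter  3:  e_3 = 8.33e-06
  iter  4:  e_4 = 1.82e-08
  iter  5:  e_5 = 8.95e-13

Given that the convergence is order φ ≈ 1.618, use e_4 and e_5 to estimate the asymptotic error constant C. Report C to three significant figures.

2.99

C ≈ e_5 / e_4^1.618
  = 8.95e-13 / (1.82e-08)^1.618
  = 8.95e-13 / 2.99775e-13 ≈ 2.9856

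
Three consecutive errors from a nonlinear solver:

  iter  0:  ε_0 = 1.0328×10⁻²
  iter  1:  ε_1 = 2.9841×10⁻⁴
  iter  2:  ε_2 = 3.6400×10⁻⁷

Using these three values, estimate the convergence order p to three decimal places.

1.893

p ≈ ln(ε_2/ε_1) / ln(ε_1/ε_0)
  = ln(3.6400×10⁻⁷/2.9841×10⁻⁴) / ln(2.9841×10⁻⁴/1.0328×10⁻²)
  = ln(0.0012198) / ln(0.0288933)
  = -6.709068 / -3.544146 ≈ 1.893000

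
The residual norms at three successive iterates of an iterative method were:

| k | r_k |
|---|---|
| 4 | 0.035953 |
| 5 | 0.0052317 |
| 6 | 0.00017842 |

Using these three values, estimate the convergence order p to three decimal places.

p ≈ ln(r_6/r_5) / ln(r_5/r_4)
  = ln(0.00017842/0.0052317) / ln(0.0052317/0.035953)
  = ln(0.0341036) / ln(0.145515)
  = -3.378352 / -1.927476 ≈ 1.752734

1.753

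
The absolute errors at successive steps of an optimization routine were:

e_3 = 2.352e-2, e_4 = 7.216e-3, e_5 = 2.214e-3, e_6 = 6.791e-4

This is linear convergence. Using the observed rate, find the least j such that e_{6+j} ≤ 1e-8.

10

Rate ρ ≈ e_6/e_5 = 6.791e-4/2.214e-3 = 0.3067.
After j more steps, e_{6+j} ≈ 6.791e-4·ρ^j; need ρ^j ≤ 1e-8/6.791e-4 = 1.47254e-05.
j ≥ ln(1.47254e-05)/ln(0.3067) = -11.1259/-1.18189 = 9.414.
So 10 more iterations are needed.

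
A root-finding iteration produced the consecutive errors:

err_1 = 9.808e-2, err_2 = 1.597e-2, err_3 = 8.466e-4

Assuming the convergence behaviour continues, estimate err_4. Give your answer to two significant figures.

First estimate the order: p ≈ ln(err_3/err_2) / ln(err_2/err_1) = ln(8.466e-4/1.597e-2)/ln(1.597e-2/9.808e-2) = ln(0.0530119)/ln(0.162826) ≈ 1.6182.
Then err_4 ≈ err_3·(err_3/err_2)^p = 8.466e-4·(0.0530119)^1.6182 = 8.466e-4·0.00862543 ≈ 7.302e-06.

7.3e-6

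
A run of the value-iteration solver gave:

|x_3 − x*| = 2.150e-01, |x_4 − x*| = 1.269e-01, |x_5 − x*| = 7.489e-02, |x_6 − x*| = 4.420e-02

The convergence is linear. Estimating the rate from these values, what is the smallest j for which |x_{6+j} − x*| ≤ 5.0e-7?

22

Rate ρ ≈ |x_6 − x*|/|x_5 − x*| = 4.420e-02/7.489e-02 = 0.5902.
After j more steps, |x_{6+j} − x*| ≈ 4.420e-02·ρ^j; need ρ^j ≤ 5.0e-7/4.420e-02 = 1.13122e-05.
j ≥ ln(1.13122e-05)/ln(0.5902) = -11.3896/-0.52729 = 21.600.
So 22 more iterations are needed.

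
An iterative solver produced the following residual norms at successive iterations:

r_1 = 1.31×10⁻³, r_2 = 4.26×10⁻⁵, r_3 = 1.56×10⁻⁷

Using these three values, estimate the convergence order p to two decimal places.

p ≈ ln(r_3/r_2) / ln(r_2/r_1)
  = ln(1.56×10⁻⁷/4.26×10⁻⁵) / ln(4.26×10⁻⁵/1.31×10⁻³)
  = ln(0.00366197) / ln(0.0325191)
  = -5.60975 / -3.42593 ≈ 1.63744

1.64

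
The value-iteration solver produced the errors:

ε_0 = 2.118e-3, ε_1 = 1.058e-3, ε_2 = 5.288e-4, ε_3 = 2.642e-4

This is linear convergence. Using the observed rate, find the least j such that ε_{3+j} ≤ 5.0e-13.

29

Rate ρ ≈ ε_3/ε_2 = 2.642e-4/5.288e-4 = 0.4996.
After j more steps, ε_{3+j} ≈ 2.642e-4·ρ^j; need ρ^j ≤ 5.0e-13/2.642e-4 = 1.89251e-09.
j ≥ ln(1.89251e-09)/ln(0.4996) = -20.0854/-0.69395 = 28.944.
So 29 more iterations are needed.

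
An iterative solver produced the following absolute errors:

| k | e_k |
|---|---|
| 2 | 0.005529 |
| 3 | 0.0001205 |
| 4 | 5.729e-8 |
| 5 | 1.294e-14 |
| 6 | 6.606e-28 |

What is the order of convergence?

Consecutive ratios: e_6/e_5 = 6.606e-28/1.294e-14 = 5.1051e-14, e_5/e_4 = 1.294e-14/5.729e-8 = 2.25868e-07.
p ≈ ln(5.1051e-14)/ln(2.25868e-07) = -30.6060/-15.3033 ≈ 2.00.
So the convergence is quadratic (order 2).

2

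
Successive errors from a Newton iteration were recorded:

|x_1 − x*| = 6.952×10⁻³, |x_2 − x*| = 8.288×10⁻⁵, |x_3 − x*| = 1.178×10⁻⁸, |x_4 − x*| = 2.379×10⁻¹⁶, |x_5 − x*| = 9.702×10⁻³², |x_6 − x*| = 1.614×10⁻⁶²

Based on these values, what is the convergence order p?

Consecutive ratios: |x_6 − x*|/|x_5 − x*| = 1.614×10⁻⁶²/9.702×10⁻³² = 1.66357e-31, |x_5 − x*|/|x_4 − x*| = 9.702×10⁻³²/2.379×10⁻¹⁶ = 4.07818e-16.
p ≈ ln(1.66357e-31)/ln(4.07818e-16) = -70.8712/-35.4357 ≈ 2.00.
So the convergence is quadratic (order 2).

2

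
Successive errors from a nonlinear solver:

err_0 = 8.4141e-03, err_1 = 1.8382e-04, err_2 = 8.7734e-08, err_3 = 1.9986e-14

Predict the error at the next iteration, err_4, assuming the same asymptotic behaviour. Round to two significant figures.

1.0e-27

First estimate the order: p ≈ ln(err_3/err_2) / ln(err_2/err_1) = ln(1.9986e-14/8.7734e-08)/ln(8.7734e-08/1.8382e-04) = ln(2.27802e-07)/ln(0.000477282) ≈ 2.0000.
Then err_4 ≈ err_3·(err_3/err_2)^p = 1.9986e-14·(2.27802e-07)^2.0000 = 1.9986e-14·5.18938e-14 ≈ 1.037e-27.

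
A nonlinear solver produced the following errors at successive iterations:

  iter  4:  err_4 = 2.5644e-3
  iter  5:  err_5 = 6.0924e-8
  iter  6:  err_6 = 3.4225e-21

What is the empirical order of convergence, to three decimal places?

p ≈ ln(err_6/err_5) / ln(err_5/err_4)
  = ln(3.4225e-21/6.0924e-8) / ln(6.0924e-8/2.5644e-3)
  = ln(5.61765e-14) / ln(2.37576e-05)
  = -30.510278 / -10.647608 ≈ 2.865458

2.865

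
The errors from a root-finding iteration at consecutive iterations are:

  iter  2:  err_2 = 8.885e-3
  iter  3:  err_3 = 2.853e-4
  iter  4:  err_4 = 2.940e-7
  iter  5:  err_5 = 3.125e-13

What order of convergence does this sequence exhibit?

Consecutive ratios: err_5/err_4 = 3.125e-13/2.940e-7 = 1.06293e-06, err_4/err_3 = 2.940e-7/2.853e-4 = 0.00103049.
p ≈ ln(1.06293e-06)/ln(0.00103049) = -13.7545/-6.8777 ≈ 2.00.
So the convergence is quadratic (order 2).

2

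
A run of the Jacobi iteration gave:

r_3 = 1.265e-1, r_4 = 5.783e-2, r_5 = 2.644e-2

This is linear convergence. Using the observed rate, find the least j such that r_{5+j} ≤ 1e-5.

Rate ρ ≈ r_5/r_4 = 2.644e-2/5.783e-2 = 0.4572.
After j more steps, r_{5+j} ≈ 2.644e-2·ρ^j; need ρ^j ≤ 1e-5/2.644e-2 = 0.000378215.
j ≥ ln(0.000378215)/ln(0.4572) = -7.8800/-0.78263 = 10.069.
So 11 more iterations are needed.

11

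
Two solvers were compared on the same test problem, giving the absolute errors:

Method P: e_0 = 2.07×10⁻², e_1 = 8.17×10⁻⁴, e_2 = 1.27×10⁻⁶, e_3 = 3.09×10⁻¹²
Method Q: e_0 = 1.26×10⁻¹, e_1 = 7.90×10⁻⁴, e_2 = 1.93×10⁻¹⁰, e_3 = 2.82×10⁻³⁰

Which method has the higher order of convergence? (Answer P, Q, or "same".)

Q

Method P: p ≈ ln(3.09×10⁻¹²/1.27×10⁻⁶)/ln(1.27×10⁻⁶/8.17×10⁻⁴) ≈ 2.00.
Method Q: p ≈ ln(2.82×10⁻³⁰/1.93×10⁻¹⁰)/ln(1.93×10⁻¹⁰/7.90×10⁻⁴) ≈ 3.00.
Method Q has the higher order (≈3.0 vs ≈2.0).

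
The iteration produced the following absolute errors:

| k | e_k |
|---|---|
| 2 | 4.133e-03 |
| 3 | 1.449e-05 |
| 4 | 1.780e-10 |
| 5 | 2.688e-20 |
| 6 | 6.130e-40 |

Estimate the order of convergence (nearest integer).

Consecutive ratios: e_6/e_5 = 6.130e-40/2.688e-20 = 2.28051e-20, e_5/e_4 = 2.688e-20/1.780e-10 = 1.51011e-10.
p ≈ ln(2.28051e-20)/ln(1.51011e-10) = -45.2273/-22.6137 ≈ 2.00.
So the convergence is quadratic (order 2).

2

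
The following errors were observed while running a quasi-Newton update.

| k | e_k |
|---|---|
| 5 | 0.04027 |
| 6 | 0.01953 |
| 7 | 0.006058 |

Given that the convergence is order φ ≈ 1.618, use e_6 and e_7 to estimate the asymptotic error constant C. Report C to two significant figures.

C ≈ e_7 / e_6^1.618
  = 0.006058 / (0.01953)^1.618
  = 0.006058 / 0.00171536 ≈ 3.5316

3.5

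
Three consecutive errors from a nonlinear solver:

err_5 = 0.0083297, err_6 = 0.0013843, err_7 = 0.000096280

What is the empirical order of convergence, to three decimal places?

p ≈ ln(err_7/err_6) / ln(err_6/err_5)
  = ln(0.000096280/0.0013843) / ln(0.0013843/0.0083297)
  = ln(0.0695514) / ln(0.166188)
  = -2.665689 / -1.794636 ≈ 1.485365

1.485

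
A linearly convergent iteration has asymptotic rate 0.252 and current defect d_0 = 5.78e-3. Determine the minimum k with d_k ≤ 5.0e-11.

14

After k steps, d_k ≈ 5.78e-3·0.252^k.
Need 0.252^k ≤ 5.0e-11/5.78e-3 = 8.65052e-09.
k ≥ ln(8.65052e-09)/ln(0.252) = -18.5656/-1.37833 = 13.470.
Smallest integer k = 14.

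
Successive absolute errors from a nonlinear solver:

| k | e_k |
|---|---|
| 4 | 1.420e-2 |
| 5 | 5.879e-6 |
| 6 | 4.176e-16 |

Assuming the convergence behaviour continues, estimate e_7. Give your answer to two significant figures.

1.5e-46

First estimate the order: p ≈ ln(e_6/e_5) / ln(e_5/e_4) = ln(4.176e-16/5.879e-6)/ln(5.879e-6/1.420e-2) = ln(7.10325e-11)/ln(0.000414014) ≈ 2.9999.
Then e_7 ≈ e_6·(e_6/e_5)^p = 4.176e-16·(7.10325e-11)^2.9999 = 4.176e-16·3.59241e-31 ≈ 1.5e-46.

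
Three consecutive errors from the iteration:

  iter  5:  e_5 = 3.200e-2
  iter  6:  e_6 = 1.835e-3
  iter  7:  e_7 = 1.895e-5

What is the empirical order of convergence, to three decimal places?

p ≈ ln(e_7/e_6) / ln(e_6/e_5)
  = ln(1.895e-5/1.835e-3) / ln(1.835e-3/3.200e-2)
  = ln(0.010327) / ln(0.0573437)
  = -4.572993 / -2.858692 ≈ 1.599680

1.600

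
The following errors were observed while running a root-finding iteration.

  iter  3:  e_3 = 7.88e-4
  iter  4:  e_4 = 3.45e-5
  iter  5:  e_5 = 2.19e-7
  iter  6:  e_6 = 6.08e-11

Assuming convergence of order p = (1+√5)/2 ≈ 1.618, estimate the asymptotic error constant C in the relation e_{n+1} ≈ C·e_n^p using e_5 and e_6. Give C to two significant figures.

3.6

C ≈ e_6 / e_5^1.618
  = 6.08e-11 / (2.19e-7)^1.618
  = 6.08e-11 / 1.67818e-11 ≈ 3.623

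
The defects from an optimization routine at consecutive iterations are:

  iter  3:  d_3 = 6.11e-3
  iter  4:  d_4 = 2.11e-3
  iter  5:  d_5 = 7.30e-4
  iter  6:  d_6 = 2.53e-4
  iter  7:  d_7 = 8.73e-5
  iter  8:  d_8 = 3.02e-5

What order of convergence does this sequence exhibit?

1

Consecutive ratios: d_8/d_7 = 3.02e-5/8.73e-5 = 0.345934, d_7/d_6 = 8.73e-5/2.53e-4 = 0.345059.
p ≈ ln(0.345934)/ln(0.345059) = -1.0615/-1.0640 ≈ 1.00.
So the convergence is linear (order 1).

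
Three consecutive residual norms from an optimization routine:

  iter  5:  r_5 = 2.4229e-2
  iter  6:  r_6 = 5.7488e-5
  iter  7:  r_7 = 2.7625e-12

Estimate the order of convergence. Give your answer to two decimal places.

p ≈ ln(r_7/r_6) / ln(r_6/r_5)
  = ln(2.7625e-12/5.7488e-5) / ln(5.7488e-5/2.4229e-2)
  = ln(4.80535e-08) / ln(0.00237269)
  = -16.85095 / -6.04373 ≈ 2.78817

2.79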